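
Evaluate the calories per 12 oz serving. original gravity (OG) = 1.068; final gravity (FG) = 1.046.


ABW = (OG−FG)·131.25·0.79/FG;  °P = 259 − 259/SG (for OG→OE and FG→AE);  RE = 0.1808·OE + 0.8192·AE;  Cal = (6.9·ABW + 4·(RE−0.1))·FG·3.55
ABW = (1.068 − 1.046)·131.25·0.79/1.046 = 2.1808
OE = 259 − 259/1.068 = 16.4906 °P
AE = 259 − 259/1.046 = 11.3901 °P
RE = 0.1808·16.4906 + 0.8192·11.3901 = 12.3122 °P
Cal = (6.9·2.1808 + 4·(12.3122−0.1))·1.046·3.55

237.2670 kcal


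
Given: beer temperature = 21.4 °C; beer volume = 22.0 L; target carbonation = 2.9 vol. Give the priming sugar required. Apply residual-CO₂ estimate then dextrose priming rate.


residual = 14.695·(0.01821 + 0.09011·e^(−0.04·T));  sugar = (target − residual)·4.0·V
residual = 14.695·(0.01821 + 0.09011·e^(−0.04·21.4)) = 0.8302
sugar = (2.9 − 0.8302)·4.0·22.0

182.1443 g


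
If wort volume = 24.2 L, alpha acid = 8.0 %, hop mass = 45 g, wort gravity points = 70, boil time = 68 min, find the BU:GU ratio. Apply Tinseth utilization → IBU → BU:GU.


U = 1.65·0.000125^(GP/1000)·(1−e^(−0.04t))/4.15;  IBU = (α/100)·m·U·1000/V;  BU:GU = IBU/GP
U = 1.65·0.000125^(70/1000)·(1−e^(−0.04·68))/4.15 = 0.1980
IBU = (8.0/100)·45·0.1980·1000/24.2 = 29.4518
BU:GU = 29.4518/70

0.4207


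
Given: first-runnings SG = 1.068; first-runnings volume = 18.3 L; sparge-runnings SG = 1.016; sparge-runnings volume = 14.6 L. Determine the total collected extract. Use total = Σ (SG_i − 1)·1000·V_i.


first = (1.068 − 1)·1000·18.3 = 1244.4000
sparge = (1.016 − 1)·1000·14.6 = 233.6000
total = 1244.4000 + 233.6000

1478.0000 gravity·L


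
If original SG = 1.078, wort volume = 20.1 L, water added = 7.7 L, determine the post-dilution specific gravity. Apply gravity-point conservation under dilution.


SG_new = 1 + (SG_old − 1)·V_old/(V_old + V_water)
pts = (1.078 − 1)·1000·20.1/(20.1 + 7.7) = 56.3957
SG_new = 1 + 56.3957/1000

1.0564


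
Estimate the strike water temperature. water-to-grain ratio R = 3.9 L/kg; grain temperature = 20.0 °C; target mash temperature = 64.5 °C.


T_strike = (0.41/R)·(T_mash − T_grain) + T_mash
T_strike = (0.41/3.9)·(64.5 − 20.0) + 64.5

69.1782 °C


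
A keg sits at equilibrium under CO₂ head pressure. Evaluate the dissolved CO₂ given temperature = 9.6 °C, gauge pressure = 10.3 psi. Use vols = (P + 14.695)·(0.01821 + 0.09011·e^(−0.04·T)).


vols = (10.3 + 14.695)·(0.01821 + 0.09011·e^(−0.04·9.6))

1.9893 volumes


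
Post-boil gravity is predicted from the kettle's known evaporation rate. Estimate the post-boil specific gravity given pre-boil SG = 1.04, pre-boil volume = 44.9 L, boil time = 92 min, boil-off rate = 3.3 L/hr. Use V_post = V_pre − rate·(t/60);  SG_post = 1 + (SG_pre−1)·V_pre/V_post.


V_post = 44.9 − 3.3·(92/60) = 39.8400
SG_post = 1 + (1.04 − 1)·44.9/39.8400

1.0451


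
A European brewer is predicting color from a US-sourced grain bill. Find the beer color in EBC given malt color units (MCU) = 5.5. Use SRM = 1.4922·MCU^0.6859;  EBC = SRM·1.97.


SRM = 1.4922·5.5^0.6859 = 4.8044
EBC = 4.8044·1.97

9.4647 EBC


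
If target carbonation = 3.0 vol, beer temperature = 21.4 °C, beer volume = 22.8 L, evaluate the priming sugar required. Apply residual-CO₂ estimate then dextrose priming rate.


residual = 14.695·(0.01821 + 0.09011·e^(−0.04·T));  sugar = (target − residual)·4.0·V
residual = 14.695·(0.01821 + 0.09011·e^(−0.04·21.4)) = 0.8302
sugar = (3.0 − 0.8302)·4.0·22.8

197.8877 g


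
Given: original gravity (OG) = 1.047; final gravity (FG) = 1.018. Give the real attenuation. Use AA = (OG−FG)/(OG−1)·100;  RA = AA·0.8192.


AA = (1.047 − 1.018)/(1.047 − 1)·100 = 61.7021
RA = 61.7021·0.8192

50.5464 %


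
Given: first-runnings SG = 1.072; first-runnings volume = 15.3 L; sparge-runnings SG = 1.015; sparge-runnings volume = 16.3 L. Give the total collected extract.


total = Σ (SG_i − 1)·1000·V_i
first = (1.072 − 1)·1000·15.3 = 1101.6000
sparge = (1.015 − 1)·1000·16.3 = 244.5000
total = 1101.6000 + 244.5000

1346.1000 gravity·L


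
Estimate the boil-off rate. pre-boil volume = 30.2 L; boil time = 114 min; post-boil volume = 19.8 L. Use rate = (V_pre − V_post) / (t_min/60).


rate = (30.2 − 19.8) / (114/60)

5.4737 L/hr


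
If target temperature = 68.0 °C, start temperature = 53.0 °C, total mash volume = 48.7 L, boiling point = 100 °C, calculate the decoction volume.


V_dec = V_total·(T_target − T_start)/(T_boil − T_start)
V_dec = 48.7·(68.0 − 53.0)/(100 − 53.0)

15.5426 L


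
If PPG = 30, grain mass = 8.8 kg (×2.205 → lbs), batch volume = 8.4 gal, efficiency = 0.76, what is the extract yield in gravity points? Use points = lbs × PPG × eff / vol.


lbs = 8.8 × 2.205 = 19.4040
points = 19.4040 × 30 × 0.76 / 8.4

52.6680 points


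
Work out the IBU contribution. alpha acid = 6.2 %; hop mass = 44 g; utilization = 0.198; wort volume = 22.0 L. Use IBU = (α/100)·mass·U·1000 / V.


IBU = (6.2/100)·44·0.198·1000 / 22.0

24.5520 IBU


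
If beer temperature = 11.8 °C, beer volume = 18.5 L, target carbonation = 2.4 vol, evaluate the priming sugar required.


residual = 14.695·(0.01821 + 0.09011·e^(−0.04·T));  sugar = (target − residual)·4.0·V
residual = 14.695·(0.01821 + 0.09011·e^(−0.04·11.8)) = 1.0935
sugar = (2.4 − 1.0935)·4.0·18.5

96.6773 g


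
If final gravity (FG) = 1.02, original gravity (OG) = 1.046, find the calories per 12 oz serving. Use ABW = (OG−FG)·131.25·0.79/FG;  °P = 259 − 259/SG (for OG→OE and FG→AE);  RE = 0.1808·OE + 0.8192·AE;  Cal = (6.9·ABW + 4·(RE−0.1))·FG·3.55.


ABW = (1.046 − 1.02)·131.25·0.79/1.02 = 2.6430
OE = 259 − 259/1.046 = 11.3901 °P
AE = 259 − 259/1.02 = 5.0784 °P
RE = 0.1808·11.3901 + 0.8192·5.0784 = 6.2196 °P
Cal = (6.9·2.6430 + 4·(6.2196−0.1))·1.02·3.55

154.6714 kcal


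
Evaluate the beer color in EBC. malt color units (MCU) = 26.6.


SRM = 1.4922·MCU^0.6859;  EBC = SRM·1.97
SRM = 1.4922·26.6^0.6859 = 14.1629
EBC = 14.1629·1.97

27.9010 EBC


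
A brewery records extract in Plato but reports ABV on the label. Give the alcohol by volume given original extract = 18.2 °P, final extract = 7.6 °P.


SG = 259/(259 − P);  ABV = (OG − FG)·131.25
OG = 259/(259 − 18.2) = 1.0756
FG = 259/(259 − 7.6) = 1.0302
ABV = (1.0756 − 1.0302)·131.25

5.9523 % ABV


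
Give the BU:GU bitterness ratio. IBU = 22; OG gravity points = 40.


BU:GU = IBU / OG_points
BU:GU = 22 / 40

0.5500


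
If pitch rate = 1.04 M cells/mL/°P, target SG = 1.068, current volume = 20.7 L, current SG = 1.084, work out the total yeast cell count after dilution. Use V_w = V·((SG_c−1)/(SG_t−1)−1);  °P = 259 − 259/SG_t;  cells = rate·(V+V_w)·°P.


V_w = 20.7·((1.084−1)/(1.068−1)−1) = 4.8706
V_final = 20.7 + 4.8706 = 25.5706
°P = 259 − 259/1.068 = 16.4906
cells = 1.04·25.5706·16.4906

438.5423 billion cells


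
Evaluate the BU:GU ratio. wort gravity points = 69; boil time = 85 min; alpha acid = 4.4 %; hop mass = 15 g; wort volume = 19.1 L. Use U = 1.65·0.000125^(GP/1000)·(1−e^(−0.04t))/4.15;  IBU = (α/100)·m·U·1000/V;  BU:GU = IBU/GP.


U = 1.65·0.000125^(69/1000)·(1−e^(−0.04·85))/4.15 = 0.2067
IBU = (4.4/100)·15·0.2067·1000/19.1 = 7.1432
BU:GU = 7.1432/69

0.1035


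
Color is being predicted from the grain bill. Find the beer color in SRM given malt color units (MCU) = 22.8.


SRM = 1.4922 · MCU^0.6859
SRM = 1.4922 · 22.8^0.6859

12.7419 SRM


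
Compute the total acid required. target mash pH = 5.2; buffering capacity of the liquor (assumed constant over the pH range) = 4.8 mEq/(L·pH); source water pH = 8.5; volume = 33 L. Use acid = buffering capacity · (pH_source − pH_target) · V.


acid = 4.8 · (8.5 − 5.2) · 33

522.7200 mEq


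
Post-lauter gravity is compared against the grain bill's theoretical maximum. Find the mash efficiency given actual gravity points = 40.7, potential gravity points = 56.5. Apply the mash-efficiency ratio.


efficiency = actual / potential × 100
efficiency = 40.7 / 56.5 × 100

72.0354 %


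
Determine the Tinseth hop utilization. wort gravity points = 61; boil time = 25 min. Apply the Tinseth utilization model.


U = 1.65·0.000125^(GP/1000) · (1 − e^(−0.04·t))/4.15
bigness = 1.65·0.000125^(61/1000) = 0.9537
boil_factor = (1 − e^(−0.04·25))/4.15 = 0.1523
U = 0.9537 · 0.1523

0.1453


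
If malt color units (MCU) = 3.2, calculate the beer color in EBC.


SRM = 1.4922·MCU^0.6859;  EBC = SRM·1.97
SRM = 1.4922·3.2^0.6859 = 3.3137
EBC = 3.3137·1.97

6.5279 EBC


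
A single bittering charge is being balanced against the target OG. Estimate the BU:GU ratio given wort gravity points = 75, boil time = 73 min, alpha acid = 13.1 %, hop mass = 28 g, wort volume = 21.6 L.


U = 1.65·0.000125^(GP/1000)·(1−e^(−0.04t))/4.15;  IBU = (α/100)·m·U·1000/V;  BU:GU = IBU/GP
U = 1.65·0.000125^(75/1000)·(1−e^(−0.04·73))/4.15 = 0.1917
IBU = (13.1/100)·28·0.1917·1000/21.6 = 32.5538
BU:GU = 32.5538/75

0.4341


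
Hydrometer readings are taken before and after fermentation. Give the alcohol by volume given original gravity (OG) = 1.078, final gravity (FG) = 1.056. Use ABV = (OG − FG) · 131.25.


ABV = (1.078 − 1.056) · 131.25

2.8875 % ABV


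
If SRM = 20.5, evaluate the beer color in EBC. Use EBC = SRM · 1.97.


EBC = 20.5 · 1.97

40.3850 EBC


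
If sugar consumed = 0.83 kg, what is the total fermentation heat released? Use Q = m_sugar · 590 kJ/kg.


Q = 0.83 · 590

489.7000 kJ


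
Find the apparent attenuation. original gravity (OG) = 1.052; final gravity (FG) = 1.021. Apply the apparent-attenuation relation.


AA = (OG − FG)/(OG − 1) · 100
AA = (1.052 − 1.021)/(1.052 − 1) · 100

59.6154 %


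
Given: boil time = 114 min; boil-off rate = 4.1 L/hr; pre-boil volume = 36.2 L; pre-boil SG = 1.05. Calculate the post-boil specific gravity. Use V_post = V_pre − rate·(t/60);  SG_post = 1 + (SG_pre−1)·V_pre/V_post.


V_post = 36.2 − 4.1·(114/60) = 28.4100
SG_post = 1 + (1.05 − 1)·36.2/28.4100

1.0637


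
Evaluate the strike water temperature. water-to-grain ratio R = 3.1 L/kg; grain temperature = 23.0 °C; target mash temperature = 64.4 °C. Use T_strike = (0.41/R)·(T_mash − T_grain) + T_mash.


T_strike = (0.41/3.1)·(64.4 − 23.0) + 64.4

69.8755 °C


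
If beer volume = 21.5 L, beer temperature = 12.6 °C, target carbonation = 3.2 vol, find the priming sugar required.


residual = 14.695·(0.01821 + 0.09011·e^(−0.04·T));  sugar = (target − residual)·4.0·V
residual = 14.695·(0.01821 + 0.09011·e^(−0.04·12.6)) = 1.0675
sugar = (3.2 − 1.0675)·4.0·21.5

183.3918 g


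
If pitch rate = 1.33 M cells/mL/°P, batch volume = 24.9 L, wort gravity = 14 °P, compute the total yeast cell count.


cells (billions) = rate · V_L · °P
cells = 1.33 · 24.9 · 14

463.6380 billion cells


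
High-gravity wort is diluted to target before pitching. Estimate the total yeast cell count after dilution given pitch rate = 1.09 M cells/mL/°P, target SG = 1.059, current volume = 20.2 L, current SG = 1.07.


V_w = V·((SG_c−1)/(SG_t−1)−1);  °P = 259 − 259/SG_t;  cells = rate·(V+V_w)·°P
V_w = 20.2·((1.07−1)/(1.059−1)−1) = 3.7661
V_final = 20.2 + 3.7661 = 23.9661
°P = 259 − 259/1.059 = 14.4297
cells = 1.09·23.9661·14.4297

376.9465 billion cells


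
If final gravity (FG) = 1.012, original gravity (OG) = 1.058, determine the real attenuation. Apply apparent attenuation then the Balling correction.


AA = (OG−FG)/(OG−1)·100;  RA = AA·0.8192
AA = (1.058 − 1.012)/(1.058 − 1)·100 = 79.3103
RA = 79.3103·0.8192

64.9710 %


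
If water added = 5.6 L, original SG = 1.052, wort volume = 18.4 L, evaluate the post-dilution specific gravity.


SG_new = 1 + (SG_old − 1)·V_old/(V_old + V_water)
pts = (1.052 − 1)·1000·18.4/(18.4 + 5.6) = 39.8667
SG_new = 1 + 39.8667/1000

1.0399


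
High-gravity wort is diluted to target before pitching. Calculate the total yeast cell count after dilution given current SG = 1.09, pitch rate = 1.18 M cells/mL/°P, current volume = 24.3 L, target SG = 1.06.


V_w = V·((SG_c−1)/(SG_t−1)−1);  °P = 259 − 259/SG_t;  cells = rate·(V+V_w)·°P
V_w = 24.3·((1.09−1)/(1.06−1)−1) = 12.1500
V_final = 24.3 + 12.1500 = 36.4500
°P = 259 − 259/1.06 = 14.6604
cells = 1.18·36.4500·14.6604

630.5575 billion cells


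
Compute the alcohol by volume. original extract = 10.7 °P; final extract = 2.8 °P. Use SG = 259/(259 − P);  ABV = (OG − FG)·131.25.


OG = 259/(259 − 10.7) = 1.0431
FG = 259/(259 − 2.8) = 1.0109
ABV = (1.0431 − 1.0109)·131.25

4.2215 % ABV


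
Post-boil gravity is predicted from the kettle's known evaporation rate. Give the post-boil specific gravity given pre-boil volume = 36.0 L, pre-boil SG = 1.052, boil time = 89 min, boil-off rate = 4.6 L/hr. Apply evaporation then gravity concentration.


V_post = V_pre − rate·(t/60);  SG_post = 1 + (SG_pre−1)·V_pre/V_post
V_post = 36.0 − 4.6·(89/60) = 29.1767
SG_post = 1 + (1.052 − 1)·36.0/29.1767

1.0642


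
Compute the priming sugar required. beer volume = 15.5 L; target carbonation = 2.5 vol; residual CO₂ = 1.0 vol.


sugar = (target − residual)·4.0·V
sugar = (2.5 − 1.0)·4.0·15.5

93.0000 g


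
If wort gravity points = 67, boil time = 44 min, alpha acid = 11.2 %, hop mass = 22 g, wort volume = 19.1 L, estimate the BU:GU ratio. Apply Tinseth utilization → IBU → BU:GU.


U = 1.65·0.000125^(GP/1000)·(1−e^(−0.04t))/4.15;  IBU = (α/100)·m·U·1000/V;  BU:GU = IBU/GP
U = 1.65·0.000125^(67/1000)·(1−e^(−0.04·44))/4.15 = 0.1803
IBU = (11.2/100)·22·0.1803·1000/19.1 = 23.2564
BU:GU = 23.2564/67

0.3471


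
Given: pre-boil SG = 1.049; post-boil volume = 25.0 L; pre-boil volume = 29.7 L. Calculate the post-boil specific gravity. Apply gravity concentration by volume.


SG_post = 1 + (SG_pre − 1)·V_pre/V_post
pts_pre = (1.049 − 1)·1000 = 49.0000
pts_post = 49.0000·29.7/25.0 = 58.2120
SG_post = 1 + 58.2120/1000

1.0582


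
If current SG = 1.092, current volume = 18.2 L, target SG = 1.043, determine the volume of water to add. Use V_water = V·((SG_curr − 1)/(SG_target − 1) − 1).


V_water = 18.2·((1.092 − 1)/(1.043 − 1) − 1)

20.7395 L


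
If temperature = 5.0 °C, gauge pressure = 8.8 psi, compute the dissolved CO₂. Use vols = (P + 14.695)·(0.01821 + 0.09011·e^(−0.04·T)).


vols = (8.8 + 14.695)·(0.01821 + 0.09011·e^(−0.04·5.0))

2.1612 volumes


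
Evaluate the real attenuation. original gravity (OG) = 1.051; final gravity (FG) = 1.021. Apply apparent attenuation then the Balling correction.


AA = (OG−FG)/(OG−1)·100;  RA = AA·0.8192
AA = (1.051 − 1.021)/(1.051 − 1)·100 = 58.8235
RA = 58.8235·0.8192

48.1882 %


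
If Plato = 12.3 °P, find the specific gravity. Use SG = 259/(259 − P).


SG = 259/(259 − 12.3)

1.0499


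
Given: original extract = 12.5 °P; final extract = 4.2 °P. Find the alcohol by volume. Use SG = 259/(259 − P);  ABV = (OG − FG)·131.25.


OG = 259/(259 − 12.5) = 1.0507
FG = 259/(259 − 4.2) = 1.0165
ABV = (1.0507 − 1.0165)·131.25

4.4922 % ABV


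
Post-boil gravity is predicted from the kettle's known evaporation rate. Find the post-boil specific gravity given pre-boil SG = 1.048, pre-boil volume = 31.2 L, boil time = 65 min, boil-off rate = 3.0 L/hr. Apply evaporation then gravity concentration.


V_post = V_pre − rate·(t/60);  SG_post = 1 + (SG_pre−1)·V_pre/V_post
V_post = 31.2 − 3.0·(65/60) = 27.9500
SG_post = 1 + (1.048 − 1)·31.2/27.9500

1.0536


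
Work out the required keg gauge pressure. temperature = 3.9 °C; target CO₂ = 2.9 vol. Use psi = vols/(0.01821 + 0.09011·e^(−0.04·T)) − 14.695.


psi = 2.9/(0.01821 + 0.09011·e^(−0.04·3.9)) − 14.695

15.7338 psi


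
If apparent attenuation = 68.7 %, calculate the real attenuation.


RA = AA · 0.8192
RA = 68.7 · 0.8192

56.2790 %


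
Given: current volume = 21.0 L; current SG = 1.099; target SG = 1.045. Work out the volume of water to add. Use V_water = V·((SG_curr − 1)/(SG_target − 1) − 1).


V_water = 21.0·((1.099 − 1)/(1.045 − 1) − 1)

25.2000 L


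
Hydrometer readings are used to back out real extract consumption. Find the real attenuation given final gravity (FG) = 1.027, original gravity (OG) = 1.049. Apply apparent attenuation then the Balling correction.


AA = (OG−FG)/(OG−1)·100;  RA = AA·0.8192
AA = (1.049 − 1.027)/(1.049 − 1)·100 = 44.8980
RA = 44.8980·0.8192

36.7804 %


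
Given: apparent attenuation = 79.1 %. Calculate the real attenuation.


RA = AA · 0.8192
RA = 79.1 · 0.8192

64.7987 %


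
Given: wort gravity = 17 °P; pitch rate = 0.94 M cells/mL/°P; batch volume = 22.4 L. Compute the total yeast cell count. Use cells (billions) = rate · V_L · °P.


cells = 0.94 · 22.4 · 17

357.9520 billion cells


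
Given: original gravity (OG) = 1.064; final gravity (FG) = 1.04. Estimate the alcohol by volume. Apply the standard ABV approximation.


ABV = (OG − FG) · 131.25
ABV = (1.064 − 1.04) · 131.25

3.1500 % ABV


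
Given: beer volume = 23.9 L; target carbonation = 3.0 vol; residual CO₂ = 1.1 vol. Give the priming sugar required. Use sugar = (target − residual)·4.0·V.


sugar = (3.0 − 1.1)·4.0·23.9

181.6400 g


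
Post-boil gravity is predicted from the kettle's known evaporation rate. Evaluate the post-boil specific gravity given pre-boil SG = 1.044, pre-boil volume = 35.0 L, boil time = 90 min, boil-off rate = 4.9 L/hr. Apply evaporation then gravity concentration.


V_post = V_pre − rate·(t/60);  SG_post = 1 + (SG_pre−1)·V_pre/V_post
V_post = 35.0 − 4.9·(90/60) = 27.6500
SG_post = 1 + (1.044 − 1)·35.0/27.6500

1.0557


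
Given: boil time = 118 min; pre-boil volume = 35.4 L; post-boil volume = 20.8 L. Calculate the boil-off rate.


rate = (V_pre − V_post) / (t_min/60)
rate = (35.4 − 20.8) / (118/60)

7.4237 L/hr


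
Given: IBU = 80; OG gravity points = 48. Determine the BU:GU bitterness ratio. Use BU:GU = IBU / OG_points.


BU:GU = 80 / 48

1.6667


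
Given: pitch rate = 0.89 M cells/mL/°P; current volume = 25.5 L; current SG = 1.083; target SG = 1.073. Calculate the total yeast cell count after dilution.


V_w = V·((SG_c−1)/(SG_t−1)−1);  °P = 259 − 259/SG_t;  cells = rate·(V+V_w)·°P
V_w = 25.5·((1.083−1)/(1.073−1)−1) = 3.4932
V_final = 25.5 + 3.4932 = 28.9932
°P = 259 − 259/1.073 = 17.6207
cells = 0.89·28.9932·17.6207

454.6826 billion cells


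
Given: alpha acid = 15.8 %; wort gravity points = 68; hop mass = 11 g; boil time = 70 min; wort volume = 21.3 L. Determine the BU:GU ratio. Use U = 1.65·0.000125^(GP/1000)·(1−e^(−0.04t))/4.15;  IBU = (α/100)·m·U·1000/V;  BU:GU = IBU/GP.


U = 1.65·0.000125^(68/1000)·(1−e^(−0.04·70))/4.15 = 0.2027
IBU = (15.8/100)·11·0.2027·1000/21.3 = 16.5367
BU:GU = 16.5367/68

0.2432


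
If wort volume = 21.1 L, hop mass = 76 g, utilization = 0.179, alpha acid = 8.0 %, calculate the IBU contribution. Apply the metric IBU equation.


IBU = (α/100)·mass·U·1000 / V
IBU = (8.0/100)·76·0.179·1000 / 21.1

51.5791 IBU


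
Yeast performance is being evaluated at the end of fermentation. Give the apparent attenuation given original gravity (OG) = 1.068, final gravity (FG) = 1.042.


AA = (OG − FG)/(OG − 1) · 100
AA = (1.068 − 1.042)/(1.068 − 1) · 100

38.2353 %


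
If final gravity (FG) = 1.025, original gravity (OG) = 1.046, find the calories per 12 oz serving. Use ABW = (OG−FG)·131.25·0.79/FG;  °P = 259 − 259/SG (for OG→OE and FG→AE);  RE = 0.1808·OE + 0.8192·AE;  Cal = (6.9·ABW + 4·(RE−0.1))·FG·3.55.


ABW = (1.046 − 1.025)·131.25·0.79/1.025 = 2.1243
OE = 259 − 259/1.046 = 11.3901 °P
AE = 259 − 259/1.025 = 6.3171 °P
RE = 0.1808·11.3901 + 0.8192·6.3171 = 7.2343 °P
Cal = (6.9·2.1243 + 4·(7.2343−0.1))·1.025·3.55

157.1756 kcal


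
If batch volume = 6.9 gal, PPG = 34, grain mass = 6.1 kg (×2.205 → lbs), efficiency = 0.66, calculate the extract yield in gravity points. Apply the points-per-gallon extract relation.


points = lbs × PPG × eff / vol
lbs = 6.1 × 2.205 = 13.4505
points = 13.4505 × 34 × 0.66 / 6.9

43.7434 points


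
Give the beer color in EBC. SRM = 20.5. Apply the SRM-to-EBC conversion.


EBC = SRM · 1.97
EBC = 20.5 · 1.97

40.3850 EBC


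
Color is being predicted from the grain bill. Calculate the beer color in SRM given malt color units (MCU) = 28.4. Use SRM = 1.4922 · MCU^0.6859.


SRM = 1.4922 · 28.4^0.6859

14.8135 SRM


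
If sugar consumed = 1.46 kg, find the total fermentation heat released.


Q = m_sugar · 590 kJ/kg
Q = 1.46 · 590

861.4000 kJ


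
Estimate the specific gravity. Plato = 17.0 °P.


SG = 259/(259 − P)
SG = 259/(259 − 17.0)

1.0702


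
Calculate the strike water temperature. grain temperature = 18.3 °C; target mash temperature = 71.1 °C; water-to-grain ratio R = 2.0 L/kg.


T_strike = (0.41/R)·(T_mash − T_grain) + T_mash
T_strike = (0.41/2.0)·(71.1 − 18.3) + 71.1

81.9240 °C


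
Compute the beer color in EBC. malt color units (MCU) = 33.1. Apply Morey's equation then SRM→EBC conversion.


SRM = 1.4922·MCU^0.6859;  EBC = SRM·1.97
SRM = 1.4922·33.1^0.6859 = 16.4542
EBC = 16.4542·1.97

32.4148 EBC


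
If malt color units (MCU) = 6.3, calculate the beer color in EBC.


SRM = 1.4922·MCU^0.6859;  EBC = SRM·1.97
SRM = 1.4922·6.3^0.6859 = 5.2734
EBC = 5.2734·1.97

10.3887 EBC


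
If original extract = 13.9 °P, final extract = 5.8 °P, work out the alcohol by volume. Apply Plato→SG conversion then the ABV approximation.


SG = 259/(259 − P);  ABV = (OG − FG)·131.25
OG = 259/(259 − 13.9) = 1.0567
FG = 259/(259 − 5.8) = 1.0229
ABV = (1.0567 − 1.0229)·131.25

4.4369 % ABV


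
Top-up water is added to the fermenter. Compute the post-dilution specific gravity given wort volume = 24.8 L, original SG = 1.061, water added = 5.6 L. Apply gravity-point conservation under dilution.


SG_new = 1 + (SG_old − 1)·V_old/(V_old + V_water)
pts = (1.061 − 1)·1000·24.8/(24.8 + 5.6) = 49.7632
SG_new = 1 + 49.7632/1000

1.0498


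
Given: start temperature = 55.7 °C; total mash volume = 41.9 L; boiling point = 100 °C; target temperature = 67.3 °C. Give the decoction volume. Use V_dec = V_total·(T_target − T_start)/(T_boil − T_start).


V_dec = 41.9·(67.3 − 55.7)/(100 − 55.7)

10.9716 L


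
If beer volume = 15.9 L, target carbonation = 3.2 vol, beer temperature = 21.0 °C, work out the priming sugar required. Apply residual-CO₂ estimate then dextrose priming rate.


residual = 14.695·(0.01821 + 0.09011·e^(−0.04·T));  sugar = (target − residual)·4.0·V
residual = 14.695·(0.01821 + 0.09011·e^(−0.04·21.0)) = 0.8393
sugar = (3.2 − 0.8393)·4.0·15.9

150.1435 g


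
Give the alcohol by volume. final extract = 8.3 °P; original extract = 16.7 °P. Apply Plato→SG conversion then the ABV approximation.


SG = 259/(259 − P);  ABV = (OG − FG)·131.25
OG = 259/(259 − 16.7) = 1.0689
FG = 259/(259 − 8.3) = 1.0331
ABV = (1.0689 − 1.0331)·131.25

4.7008 % ABV


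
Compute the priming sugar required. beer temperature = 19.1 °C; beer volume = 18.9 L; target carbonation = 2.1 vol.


residual = 14.695·(0.01821 + 0.09011·e^(−0.04·T));  sugar = (target − residual)·4.0·V
residual = 14.695·(0.01821 + 0.09011·e^(−0.04·19.1)) = 0.8844
sugar = (2.1 − 0.8844)·4.0·18.9

91.9000 g


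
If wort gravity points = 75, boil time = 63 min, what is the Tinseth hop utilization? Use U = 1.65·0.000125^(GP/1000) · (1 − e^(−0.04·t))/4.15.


bigness = 1.65·0.000125^(75/1000) = 0.8409
boil_factor = (1 − e^(−0.04·63))/4.15 = 0.2216
U = 0.8409 · 0.2216

0.1863


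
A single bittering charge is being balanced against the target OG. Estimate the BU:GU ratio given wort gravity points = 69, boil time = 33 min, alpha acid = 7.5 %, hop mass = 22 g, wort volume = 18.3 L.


U = 1.65·0.000125^(GP/1000)·(1−e^(−0.04t))/4.15;  IBU = (α/100)·m·U·1000/V;  BU:GU = IBU/GP
U = 1.65·0.000125^(69/1000)·(1−e^(−0.04·33))/4.15 = 0.1567
IBU = (7.5/100)·22·0.1567·1000/18.3 = 14.1312
BU:GU = 14.1312/69

0.2048


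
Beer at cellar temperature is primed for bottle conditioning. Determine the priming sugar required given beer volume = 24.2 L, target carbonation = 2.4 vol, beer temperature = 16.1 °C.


residual = 14.695·(0.01821 + 0.09011·e^(−0.04·T));  sugar = (target − residual)·4.0·V
residual = 14.695·(0.01821 + 0.09011·e^(−0.04·16.1)) = 0.9630
sugar = (2.4 − 0.9630)·4.0·24.2

139.0985 g


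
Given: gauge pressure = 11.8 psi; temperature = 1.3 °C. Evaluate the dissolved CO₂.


vols = (P + 14.695)·(0.01821 + 0.09011·e^(−0.04·T))
vols = (11.8 + 14.695)·(0.01821 + 0.09011·e^(−0.04·1.3))

2.7490 volumes


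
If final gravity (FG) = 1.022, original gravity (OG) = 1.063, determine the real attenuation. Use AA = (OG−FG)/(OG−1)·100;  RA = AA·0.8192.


AA = (1.063 − 1.022)/(1.063 − 1)·100 = 65.0794
RA = 65.0794·0.8192

53.3130 %


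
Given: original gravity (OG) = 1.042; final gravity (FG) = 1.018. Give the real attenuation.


AA = (OG−FG)/(OG−1)·100;  RA = AA·0.8192
AA = (1.042 − 1.018)/(1.042 − 1)·100 = 57.1429
RA = 57.1429·0.8192

46.8114 %


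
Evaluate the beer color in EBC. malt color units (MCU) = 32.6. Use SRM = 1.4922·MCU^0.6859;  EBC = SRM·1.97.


SRM = 1.4922·32.6^0.6859 = 16.2833
EBC = 16.2833·1.97

32.0781 EBC


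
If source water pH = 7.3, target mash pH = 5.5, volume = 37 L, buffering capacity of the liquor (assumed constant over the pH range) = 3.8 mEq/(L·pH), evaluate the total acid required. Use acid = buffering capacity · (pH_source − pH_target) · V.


acid = 3.8 · (7.3 − 5.5) · 37

253.0800 mEq


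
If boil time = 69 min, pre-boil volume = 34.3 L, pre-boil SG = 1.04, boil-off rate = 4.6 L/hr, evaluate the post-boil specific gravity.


V_post = V_pre − rate·(t/60);  SG_post = 1 + (SG_pre−1)·V_pre/V_post
V_post = 34.3 − 4.6·(69/60) = 29.0100
SG_post = 1 + (1.04 − 1)·34.3/29.0100

1.0473


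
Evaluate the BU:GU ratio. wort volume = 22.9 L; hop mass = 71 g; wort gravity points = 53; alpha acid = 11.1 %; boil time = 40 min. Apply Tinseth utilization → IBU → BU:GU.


U = 1.65·0.000125^(GP/1000)·(1−e^(−0.04t))/4.15;  IBU = (α/100)·m·U·1000/V;  BU:GU = IBU/GP
U = 1.65·0.000125^(53/1000)·(1−e^(−0.04·40))/4.15 = 0.1971
IBU = (11.1/100)·71·0.1971·1000/22.9 = 67.8230
BU:GU = 67.8230/53

1.2797


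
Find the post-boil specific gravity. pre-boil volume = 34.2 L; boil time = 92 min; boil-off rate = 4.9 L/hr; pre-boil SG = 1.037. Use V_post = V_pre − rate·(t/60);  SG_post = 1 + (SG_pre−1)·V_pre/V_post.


V_post = 34.2 − 4.9·(92/60) = 26.6867
SG_post = 1 + (1.037 − 1)·34.2/26.6867

1.0474


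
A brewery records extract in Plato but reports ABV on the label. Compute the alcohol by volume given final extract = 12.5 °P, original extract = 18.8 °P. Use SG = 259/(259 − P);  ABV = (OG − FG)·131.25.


OG = 259/(259 − 18.8) = 1.0783
FG = 259/(259 − 12.5) = 1.0507
ABV = (1.0783 − 1.0507)·131.25

3.6170 % ABV


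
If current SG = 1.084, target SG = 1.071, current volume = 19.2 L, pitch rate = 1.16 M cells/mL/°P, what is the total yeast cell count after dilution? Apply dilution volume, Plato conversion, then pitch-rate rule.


V_w = V·((SG_c−1)/(SG_t−1)−1);  °P = 259 − 259/SG_t;  cells = rate·(V+V_w)·°P
V_w = 19.2·((1.084−1)/(1.071−1)−1) = 3.5155
V_final = 19.2 + 3.5155 = 22.7155
°P = 259 − 259/1.071 = 17.1699
cells = 1.16·22.7155·17.1699

452.4273 billion cells


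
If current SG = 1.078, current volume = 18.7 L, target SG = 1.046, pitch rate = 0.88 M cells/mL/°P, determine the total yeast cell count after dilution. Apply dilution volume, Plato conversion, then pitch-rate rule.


V_w = V·((SG_c−1)/(SG_t−1)−1);  °P = 259 − 259/SG_t;  cells = rate·(V+V_w)·°P
V_w = 18.7·((1.078−1)/(1.046−1)−1) = 13.0087
V_final = 18.7 + 13.0087 = 31.7087
°P = 259 − 259/1.046 = 11.3901
cells = 0.88·31.7087·11.3901

317.8242 billion cells


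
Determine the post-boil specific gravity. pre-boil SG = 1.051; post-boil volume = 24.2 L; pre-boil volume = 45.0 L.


SG_post = 1 + (SG_pre − 1)·V_pre/V_post
pts_pre = (1.051 − 1)·1000 = 51.0000
pts_post = 51.0000·45.0/24.2 = 94.8347
SG_post = 1 + 94.8347/1000

1.0948


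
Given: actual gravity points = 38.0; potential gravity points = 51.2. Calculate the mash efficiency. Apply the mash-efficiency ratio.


efficiency = actual / potential × 100
efficiency = 38.0 / 51.2 × 100

74.2188 %


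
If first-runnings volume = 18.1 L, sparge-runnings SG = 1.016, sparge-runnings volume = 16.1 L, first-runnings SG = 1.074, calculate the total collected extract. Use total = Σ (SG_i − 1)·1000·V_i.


first = (1.074 − 1)·1000·18.1 = 1339.4000
sparge = (1.016 − 1)·1000·16.1 = 257.6000
total = 1339.4000 + 257.6000

1597.0000 gravity·L


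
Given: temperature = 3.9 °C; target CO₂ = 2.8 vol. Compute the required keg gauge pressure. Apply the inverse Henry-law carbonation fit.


psi = vols/(0.01821 + 0.09011·e^(−0.04·T)) − 14.695
psi = 2.8/(0.01821 + 0.09011·e^(−0.04·3.9)) − 14.695

14.6845 psi


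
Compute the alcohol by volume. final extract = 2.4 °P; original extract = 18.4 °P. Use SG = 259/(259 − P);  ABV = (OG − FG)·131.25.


OG = 259/(259 − 18.4) = 1.0765
FG = 259/(259 − 2.4) = 1.0094
ABV = (1.0765 − 1.0094)·131.25

8.8098 % ABV


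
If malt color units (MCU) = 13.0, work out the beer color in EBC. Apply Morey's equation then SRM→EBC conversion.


SRM = 1.4922·MCU^0.6859;  EBC = SRM·1.97
SRM = 1.4922·13.0^0.6859 = 8.6672
EBC = 8.6672·1.97

17.0745 EBC


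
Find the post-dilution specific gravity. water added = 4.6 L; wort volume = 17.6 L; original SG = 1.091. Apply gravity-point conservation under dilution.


SG_new = 1 + (SG_old − 1)·V_old/(V_old + V_water)
pts = (1.091 − 1)·1000·17.6/(17.6 + 4.6) = 72.1441
SG_new = 1 + 72.1441/1000

1.0721


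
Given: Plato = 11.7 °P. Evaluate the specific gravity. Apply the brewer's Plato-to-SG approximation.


SG = 259/(259 − P)
SG = 259/(259 − 11.7)

1.0473


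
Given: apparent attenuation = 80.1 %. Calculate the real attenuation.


RA = AA · 0.8192
RA = 80.1 · 0.8192

65.6179 %


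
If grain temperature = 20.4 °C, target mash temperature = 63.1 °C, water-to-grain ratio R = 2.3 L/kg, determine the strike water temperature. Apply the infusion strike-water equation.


T_strike = (0.41/R)·(T_mash − T_grain) + T_mash
T_strike = (0.41/2.3)·(63.1 − 20.4) + 63.1

70.7117 °C


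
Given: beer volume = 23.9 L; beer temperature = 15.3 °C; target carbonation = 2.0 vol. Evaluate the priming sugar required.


residual = 14.695·(0.01821 + 0.09011·e^(−0.04·T));  sugar = (target − residual)·4.0·V
residual = 14.695·(0.01821 + 0.09011·e^(−0.04·15.3)) = 0.9856
sugar = (2.0 − 0.9856)·4.0·23.9

96.9723 g


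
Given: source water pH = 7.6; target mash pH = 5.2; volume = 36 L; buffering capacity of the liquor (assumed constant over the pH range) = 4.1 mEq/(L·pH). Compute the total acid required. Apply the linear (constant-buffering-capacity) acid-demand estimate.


acid = buffering capacity · (pH_source − pH_target) · V
acid = 4.1 · (7.6 − 5.2) · 36

354.2400 mEq


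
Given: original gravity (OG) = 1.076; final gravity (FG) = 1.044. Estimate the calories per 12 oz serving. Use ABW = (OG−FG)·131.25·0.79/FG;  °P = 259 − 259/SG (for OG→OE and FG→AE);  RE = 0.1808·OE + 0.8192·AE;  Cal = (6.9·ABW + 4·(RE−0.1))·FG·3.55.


ABW = (1.076 − 1.044)·131.25·0.79/1.044 = 3.1782
OE = 259 − 259/1.076 = 18.2937 °P
AE = 259 − 259/1.044 = 10.9157 °P
RE = 0.1808·18.2937 + 0.8192·10.9157 = 12.2496 °P
Cal = (6.9·3.1782 + 4·(12.2496−0.1))·1.044·3.55

261.3905 kcal


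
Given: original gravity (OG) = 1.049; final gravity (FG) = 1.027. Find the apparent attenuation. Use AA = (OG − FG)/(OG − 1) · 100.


AA = (1.049 − 1.027)/(1.049 − 1) · 100

44.8980 %


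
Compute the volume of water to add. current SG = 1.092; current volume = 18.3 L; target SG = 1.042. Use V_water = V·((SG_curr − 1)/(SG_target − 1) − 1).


V_water = 18.3·((1.092 − 1)/(1.042 − 1) − 1)

21.7857 L


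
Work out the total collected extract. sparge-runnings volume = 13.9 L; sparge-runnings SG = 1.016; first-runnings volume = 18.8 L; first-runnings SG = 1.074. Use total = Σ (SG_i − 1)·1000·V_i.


first = (1.074 − 1)·1000·18.8 = 1391.2000
sparge = (1.016 − 1)·1000·13.9 = 222.4000
total = 1391.2000 + 222.4000

1613.6000 gravity·L


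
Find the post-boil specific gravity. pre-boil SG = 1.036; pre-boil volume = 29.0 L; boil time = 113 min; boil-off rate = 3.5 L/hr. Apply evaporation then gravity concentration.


V_post = V_pre − rate·(t/60);  SG_post = 1 + (SG_pre−1)·V_pre/V_post
V_post = 29.0 − 3.5·(113/60) = 22.4083
SG_post = 1 + (1.036 − 1)·29.0/22.4083

1.0466


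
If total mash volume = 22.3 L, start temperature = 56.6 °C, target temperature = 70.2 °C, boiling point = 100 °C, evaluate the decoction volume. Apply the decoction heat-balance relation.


V_dec = V_total·(T_target − T_start)/(T_boil − T_start)
V_dec = 22.3·(70.2 − 56.6)/(100 − 56.6)

6.9880 L


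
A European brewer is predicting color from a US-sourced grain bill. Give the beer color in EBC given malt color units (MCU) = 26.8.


SRM = 1.4922·MCU^0.6859;  EBC = SRM·1.97
SRM = 1.4922·26.8^0.6859 = 14.2359
EBC = 14.2359·1.97

28.0447 EBC


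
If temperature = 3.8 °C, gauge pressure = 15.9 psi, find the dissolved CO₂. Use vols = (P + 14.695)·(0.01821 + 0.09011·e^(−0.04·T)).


vols = (15.9 + 14.695)·(0.01821 + 0.09011·e^(−0.04·3.8))

2.9253 volumes


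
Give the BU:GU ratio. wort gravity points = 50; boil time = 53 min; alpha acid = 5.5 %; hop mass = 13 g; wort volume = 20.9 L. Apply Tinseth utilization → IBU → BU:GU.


U = 1.65·0.000125^(GP/1000)·(1−e^(−0.04t))/4.15;  IBU = (α/100)·m·U·1000/V;  BU:GU = IBU/GP
U = 1.65·0.000125^(50/1000)·(1−e^(−0.04·53))/4.15 = 0.2232
IBU = (5.5/100)·13·0.2232·1000/20.9 = 7.6367
BU:GU = 7.6367/50

0.1527


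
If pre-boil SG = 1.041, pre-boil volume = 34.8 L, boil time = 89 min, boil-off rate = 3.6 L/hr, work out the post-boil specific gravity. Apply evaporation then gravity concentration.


V_post = V_pre − rate·(t/60);  SG_post = 1 + (SG_pre−1)·V_pre/V_post
V_post = 34.8 − 3.6·(89/60) = 29.4600
SG_post = 1 + (1.041 − 1)·34.8/29.4600

1.0484


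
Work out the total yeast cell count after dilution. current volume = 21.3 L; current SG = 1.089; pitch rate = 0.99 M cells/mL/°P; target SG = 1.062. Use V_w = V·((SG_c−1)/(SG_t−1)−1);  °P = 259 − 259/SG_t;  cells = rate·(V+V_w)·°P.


V_w = 21.3·((1.089−1)/(1.062−1)−1) = 9.2758
V_final = 21.3 + 9.2758 = 30.5758
°P = 259 − 259/1.062 = 15.1205
cells = 0.99·30.5758·15.1205

457.6991 billion cells


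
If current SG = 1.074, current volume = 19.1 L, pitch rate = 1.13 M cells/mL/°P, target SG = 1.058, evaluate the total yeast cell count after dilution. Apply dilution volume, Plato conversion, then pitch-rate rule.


V_w = V·((SG_c−1)/(SG_t−1)−1);  °P = 259 − 259/SG_t;  cells = rate·(V+V_w)·°P
V_w = 19.1·((1.074−1)/(1.058−1)−1) = 5.2690
V_final = 19.1 + 5.2690 = 24.3690
°P = 259 − 259/1.058 = 14.1985
cells = 1.13·24.3690·14.1985

390.9828 billion cells


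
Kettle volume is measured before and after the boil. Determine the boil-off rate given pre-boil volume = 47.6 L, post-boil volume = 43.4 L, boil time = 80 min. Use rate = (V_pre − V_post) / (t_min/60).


rate = (47.6 − 43.4) / (80/60)

3.1500 L/hr


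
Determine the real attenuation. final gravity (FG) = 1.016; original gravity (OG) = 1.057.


AA = (OG−FG)/(OG−1)·100;  RA = AA·0.8192
AA = (1.057 − 1.016)/(1.057 − 1)·100 = 71.9298
RA = 71.9298·0.8192

58.9249 %


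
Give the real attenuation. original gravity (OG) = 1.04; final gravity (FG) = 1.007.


AA = (OG−FG)/(OG−1)·100;  RA = AA·0.8192
AA = (1.04 − 1.007)/(1.04 − 1)·100 = 82.5000
RA = 82.5000·0.8192

67.5840 %


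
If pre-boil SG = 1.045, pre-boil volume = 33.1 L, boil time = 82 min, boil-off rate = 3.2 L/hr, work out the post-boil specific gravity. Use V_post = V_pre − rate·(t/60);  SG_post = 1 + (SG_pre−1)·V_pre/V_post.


V_post = 33.1 − 3.2·(82/60) = 28.7267
SG_post = 1 + (1.045 − 1)·33.1/28.7267

1.0519


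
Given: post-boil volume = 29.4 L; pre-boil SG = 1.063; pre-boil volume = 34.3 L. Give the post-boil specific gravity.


SG_post = 1 + (SG_pre − 1)·V_pre/V_post
pts_pre = (1.063 − 1)·1000 = 63.0000
pts_post = 63.0000·34.3/29.4 = 73.5000
SG_post = 1 + 73.5000/1000

1.0735


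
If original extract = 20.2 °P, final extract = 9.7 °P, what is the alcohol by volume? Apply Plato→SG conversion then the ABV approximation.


SG = 259/(259 − P);  ABV = (OG − FG)·131.25
OG = 259/(259 − 20.2) = 1.0846
FG = 259/(259 − 9.7) = 1.0389
ABV = (1.0846 − 1.0389)·131.25

5.9956 % ABV


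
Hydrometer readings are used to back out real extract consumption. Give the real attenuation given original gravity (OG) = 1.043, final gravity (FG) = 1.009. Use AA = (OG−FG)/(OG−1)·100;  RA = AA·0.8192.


AA = (1.043 − 1.009)/(1.043 − 1)·100 = 79.0698
RA = 79.0698·0.8192

64.7740 %


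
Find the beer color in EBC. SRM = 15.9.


EBC = SRM · 1.97
EBC = 15.9 · 1.97

31.3230 EBC


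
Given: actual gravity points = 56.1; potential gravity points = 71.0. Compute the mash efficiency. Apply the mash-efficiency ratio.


efficiency = actual / potential × 100
efficiency = 56.1 / 71.0 × 100

79.0141 %


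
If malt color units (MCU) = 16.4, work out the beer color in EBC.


SRM = 1.4922·MCU^0.6859;  EBC = SRM·1.97
SRM = 1.4922·16.4^0.6859 = 10.1646
EBC = 10.1646·1.97

20.0242 EBC


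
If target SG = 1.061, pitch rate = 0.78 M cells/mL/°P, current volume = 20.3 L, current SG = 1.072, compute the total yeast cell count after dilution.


V_w = V·((SG_c−1)/(SG_t−1)−1);  °P = 259 − 259/SG_t;  cells = rate·(V+V_w)·°P
V_w = 20.3·((1.072−1)/(1.061−1)−1) = 3.6607
V_final = 20.3 + 3.6607 = 23.9607
°P = 259 − 259/1.061 = 14.8907
cells = 0.78·23.9607·14.8907

278.2964 billion cells


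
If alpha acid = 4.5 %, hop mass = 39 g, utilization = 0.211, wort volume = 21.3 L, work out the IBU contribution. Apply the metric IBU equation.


IBU = (α/100)·mass·U·1000 / V
IBU = (4.5/100)·39·0.211·1000 / 21.3

17.3852 IBU


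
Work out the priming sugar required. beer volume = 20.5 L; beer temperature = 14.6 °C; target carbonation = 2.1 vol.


residual = 14.695·(0.01821 + 0.09011·e^(−0.04·T));  sugar = (target − residual)·4.0·V
residual = 14.695·(0.01821 + 0.09011·e^(−0.04·14.6)) = 1.0060
sugar = (2.1 − 1.0060)·4.0·20.5

89.7051 g


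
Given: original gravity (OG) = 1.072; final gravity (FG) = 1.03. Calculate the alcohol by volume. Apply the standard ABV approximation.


ABV = (OG − FG) · 131.25
ABV = (1.072 − 1.03) · 131.25

5.5125 % ABV
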